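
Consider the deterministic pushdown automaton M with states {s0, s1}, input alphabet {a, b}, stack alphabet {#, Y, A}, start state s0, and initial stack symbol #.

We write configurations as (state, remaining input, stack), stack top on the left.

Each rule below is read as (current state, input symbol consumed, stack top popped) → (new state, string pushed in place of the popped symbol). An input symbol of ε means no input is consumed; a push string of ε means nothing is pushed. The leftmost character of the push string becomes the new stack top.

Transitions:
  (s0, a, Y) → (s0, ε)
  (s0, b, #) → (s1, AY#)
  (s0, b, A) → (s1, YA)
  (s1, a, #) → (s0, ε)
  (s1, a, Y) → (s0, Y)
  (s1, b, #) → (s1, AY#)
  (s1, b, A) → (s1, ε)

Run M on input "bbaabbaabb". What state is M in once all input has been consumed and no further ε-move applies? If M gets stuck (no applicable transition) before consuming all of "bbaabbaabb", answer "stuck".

s1

(s0, bbaabbaabb, #)
  read b, top #: go to s1, push AY# → (s1, baabbaabb, AY#)
  read b, top A: go to s1, push ε → (s1, aabbaabb, Y#)
  read a, top Y: go to s0, push Y → (s0, abbaabb, Y#)
  read a, top Y: go to s0, push ε → (s0, bbaabb, #)
  read b, top #: go to s1, push AY# → (s1, baabb, AY#)
  read b, top A: go to s1, push ε → (s1, aabb, Y#)
  read a, top Y: go to s0, push Y → (s0, abb, Y#)
  read a, top Y: go to s0, push ε → (s0, bb, #)
  read b, top #: go to s1, push AY# → (s1, b, AY#)
  read b, top A: go to s1, push ε → (s1, ε, Y#)
All input consumed; M is in state s1.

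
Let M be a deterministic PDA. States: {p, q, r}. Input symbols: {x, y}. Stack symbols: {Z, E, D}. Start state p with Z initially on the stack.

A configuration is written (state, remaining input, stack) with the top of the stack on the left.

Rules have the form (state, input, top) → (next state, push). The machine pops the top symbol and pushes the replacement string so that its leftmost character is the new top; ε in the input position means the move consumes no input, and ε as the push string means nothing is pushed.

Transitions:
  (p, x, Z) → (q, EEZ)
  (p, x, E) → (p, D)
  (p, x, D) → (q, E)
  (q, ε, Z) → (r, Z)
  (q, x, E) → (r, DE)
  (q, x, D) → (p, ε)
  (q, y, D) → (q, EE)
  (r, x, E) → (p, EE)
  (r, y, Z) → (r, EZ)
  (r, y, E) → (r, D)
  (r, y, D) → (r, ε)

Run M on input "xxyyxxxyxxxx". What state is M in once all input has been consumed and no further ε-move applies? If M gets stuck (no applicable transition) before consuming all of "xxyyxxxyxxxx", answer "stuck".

(p, xxyyxxxyxxxx, Z)
  read x, top Z: go to q, push EEZ → (q, xyyxxxyxxxx, EEZ)
  read x, top E: go to r, push DE → (r, yyxxxyxxxx, DEEZ)
  read y, top D: go to r, push ε → (r, yxxxyxxxx, EEZ)
  read y, top E: go to r, push D → (r, xxxyxxxx, DEZ)
No transition for (r, x, top D); M blocks with input xxxyxxxx remaining.

stuck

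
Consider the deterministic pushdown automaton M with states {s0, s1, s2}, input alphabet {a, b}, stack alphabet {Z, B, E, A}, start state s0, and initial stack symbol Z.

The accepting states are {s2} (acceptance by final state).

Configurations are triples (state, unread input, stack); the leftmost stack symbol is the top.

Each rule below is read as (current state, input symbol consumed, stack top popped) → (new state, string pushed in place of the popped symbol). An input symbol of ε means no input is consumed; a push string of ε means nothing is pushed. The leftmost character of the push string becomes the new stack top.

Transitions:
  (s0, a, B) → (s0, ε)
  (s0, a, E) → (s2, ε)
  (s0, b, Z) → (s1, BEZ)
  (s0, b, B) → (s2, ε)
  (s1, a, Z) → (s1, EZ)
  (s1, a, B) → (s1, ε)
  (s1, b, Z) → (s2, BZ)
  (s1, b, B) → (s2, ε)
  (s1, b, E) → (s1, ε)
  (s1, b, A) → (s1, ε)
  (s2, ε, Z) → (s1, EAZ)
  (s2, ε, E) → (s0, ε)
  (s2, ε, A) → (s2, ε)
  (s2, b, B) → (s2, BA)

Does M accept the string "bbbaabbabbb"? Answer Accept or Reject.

(s0, bbbaabbabbb, Z)
  read b, top Z: go to s1, push BEZ → (s1, bbaabbabbb, BEZ)
  read b, top B: go to s2, push ε → (s2, baabbabbb, EZ)
  ε-move, top E: go to s0, push ε → (s0, baabbabbb, Z)
  read b, top Z: go to s1, push BEZ → (s1, aabbabbb, BEZ)
  read a, top B: go to s1, push ε → (s1, abbabbb, EZ)
No transition applies at (s1, abbabbb, EZ); input not fully consumed.

Reject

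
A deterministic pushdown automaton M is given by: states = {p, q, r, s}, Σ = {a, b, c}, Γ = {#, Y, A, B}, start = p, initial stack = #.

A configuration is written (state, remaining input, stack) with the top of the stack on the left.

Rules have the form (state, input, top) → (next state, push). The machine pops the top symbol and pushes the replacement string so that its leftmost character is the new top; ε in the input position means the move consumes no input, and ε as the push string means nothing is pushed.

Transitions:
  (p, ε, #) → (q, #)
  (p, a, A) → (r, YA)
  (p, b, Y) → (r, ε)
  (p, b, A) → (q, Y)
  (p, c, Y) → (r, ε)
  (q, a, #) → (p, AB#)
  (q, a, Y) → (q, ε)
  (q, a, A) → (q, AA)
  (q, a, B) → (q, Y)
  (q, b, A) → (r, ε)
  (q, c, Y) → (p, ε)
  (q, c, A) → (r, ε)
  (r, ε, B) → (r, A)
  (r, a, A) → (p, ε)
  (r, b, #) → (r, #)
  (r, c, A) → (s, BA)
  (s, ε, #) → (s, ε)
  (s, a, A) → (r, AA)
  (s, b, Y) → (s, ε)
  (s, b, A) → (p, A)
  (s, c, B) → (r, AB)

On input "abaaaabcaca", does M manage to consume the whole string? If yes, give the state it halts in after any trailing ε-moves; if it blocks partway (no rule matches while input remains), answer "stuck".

(p, abaaaabcaca, #)
  ε-move, top #: go to q, push # → (q, abaaaabcaca, #)
  read a, top #: go to p, push AB# → (p, baaaabcaca, AB#)
  read b, top A: go to q, push Y → (q, aaaabcaca, YB#)
  read a, top Y: go to q, push ε → (q, aaabcaca, B#)
  read a, top B: go to q, push Y → (q, aabcaca, Y#)
  read a, top Y: go to q, push ε → (q, abcaca, #)
  read a, top #: go to p, push AB# → (p, bcaca, AB#)
  read b, top A: go to q, push Y → (q, caca, YB#)
  read c, top Y: go to p, push ε → (p, aca, B#)
No transition for (p, a, top B); M blocks with input aca remaining.

stuck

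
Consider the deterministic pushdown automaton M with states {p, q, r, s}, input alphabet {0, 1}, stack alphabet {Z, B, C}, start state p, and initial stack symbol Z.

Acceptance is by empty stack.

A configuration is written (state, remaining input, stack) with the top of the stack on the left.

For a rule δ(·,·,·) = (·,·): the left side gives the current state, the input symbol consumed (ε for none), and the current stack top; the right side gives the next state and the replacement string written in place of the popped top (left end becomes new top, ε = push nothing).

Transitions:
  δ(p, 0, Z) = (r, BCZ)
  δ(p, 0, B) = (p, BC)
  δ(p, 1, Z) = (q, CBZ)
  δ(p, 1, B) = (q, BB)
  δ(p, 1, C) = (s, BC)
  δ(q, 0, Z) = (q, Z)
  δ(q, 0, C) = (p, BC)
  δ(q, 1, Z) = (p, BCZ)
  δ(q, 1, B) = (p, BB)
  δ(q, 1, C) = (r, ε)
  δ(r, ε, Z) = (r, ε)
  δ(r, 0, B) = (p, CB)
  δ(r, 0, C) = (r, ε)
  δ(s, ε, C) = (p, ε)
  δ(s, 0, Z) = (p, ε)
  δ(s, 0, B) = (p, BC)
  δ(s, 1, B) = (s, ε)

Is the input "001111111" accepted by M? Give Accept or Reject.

Reject

(p, 001111111, Z)
  read 0, top Z: go to r, push BCZ → (r, 01111111, BCZ)
  read 0, top B: go to p, push CB → (p, 1111111, CBCZ)
  read 1, top C: go to s, push BC → (s, 111111, BCBCZ)
  read 1, top B: go to s, push ε → (s, 11111, CBCZ)
  ε-move, top C: go to p, push ε → (p, 11111, BCZ)
  read 1, top B: go to q, push BB → (q, 1111, BBCZ)
  read 1, top B: go to p, push BB → (p, 111, BBBCZ)
  read 1, top B: go to q, push BB → (q, 11, BBBBCZ)
  read 1, top B: go to p, push BB → (p, 1, BBBBBCZ)
  read 1, top B: go to q, push BB → (q, ε, BBBBBBCZ)
All input consumed; stack is BBBBBBCZ, not empty, and no further ε-move applies.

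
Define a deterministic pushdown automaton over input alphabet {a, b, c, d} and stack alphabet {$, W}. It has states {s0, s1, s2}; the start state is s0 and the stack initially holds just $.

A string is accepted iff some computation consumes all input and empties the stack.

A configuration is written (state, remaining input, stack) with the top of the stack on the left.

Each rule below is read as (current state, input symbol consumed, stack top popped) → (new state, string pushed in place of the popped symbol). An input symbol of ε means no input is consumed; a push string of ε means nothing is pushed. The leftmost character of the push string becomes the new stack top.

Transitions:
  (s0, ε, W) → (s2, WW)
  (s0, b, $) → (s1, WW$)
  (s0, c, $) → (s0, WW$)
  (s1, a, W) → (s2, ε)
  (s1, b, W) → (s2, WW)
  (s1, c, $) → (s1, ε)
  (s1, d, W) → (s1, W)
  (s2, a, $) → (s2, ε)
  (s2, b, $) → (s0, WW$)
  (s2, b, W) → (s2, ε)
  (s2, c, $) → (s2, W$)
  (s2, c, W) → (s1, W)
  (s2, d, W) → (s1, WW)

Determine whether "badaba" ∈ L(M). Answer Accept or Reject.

(s0, badaba, $)
  read b, top $: go to s1, push WW$ → (s1, adaba, WW$)
  read a, top W: go to s2, push ε → (s2, daba, W$)
  read d, top W: go to s1, push WW → (s1, aba, WW$)
  read a, top W: go to s2, push ε → (s2, ba, W$)
  read b, top W: go to s2, push ε → (s2, a, $)
  read a, top $: go to s2, push ε → (s2, ε, ε)
All input consumed and the stack is empty.

Accept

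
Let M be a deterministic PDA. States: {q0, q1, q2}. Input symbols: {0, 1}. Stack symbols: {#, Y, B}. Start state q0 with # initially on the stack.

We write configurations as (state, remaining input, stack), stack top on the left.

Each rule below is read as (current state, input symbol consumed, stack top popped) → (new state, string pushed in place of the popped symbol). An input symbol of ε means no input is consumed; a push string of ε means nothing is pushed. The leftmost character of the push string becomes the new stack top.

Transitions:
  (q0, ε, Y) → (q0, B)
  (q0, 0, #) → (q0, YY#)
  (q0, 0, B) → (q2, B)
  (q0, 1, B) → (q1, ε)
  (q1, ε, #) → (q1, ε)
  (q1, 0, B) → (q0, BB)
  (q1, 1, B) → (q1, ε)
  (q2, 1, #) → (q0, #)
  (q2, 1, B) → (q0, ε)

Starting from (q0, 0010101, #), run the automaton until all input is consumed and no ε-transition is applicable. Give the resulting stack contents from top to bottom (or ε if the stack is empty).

Y#

(q0, 0010101, #)
  read 0, top #: go to q0, push YY# → (q0, 010101, YY#)
  ε-move, top Y: go to q0, push B → (q0, 010101, BY#)
  read 0, top B: go to q2, push B → (q2, 10101, BY#)
  read 1, top B: go to q0, push ε → (q0, 0101, Y#)
  ε-move, top Y: go to q0, push B → (q0, 0101, B#)
  read 0, top B: go to q2, push B → (q2, 101, B#)
  read 1, top B: go to q0, push ε → (q0, 01, #)
  read 0, top #: go to q0, push YY# → (q0, 1, YY#)
  ε-move, top Y: go to q0, push B → (q0, 1, BY#)
  read 1, top B: go to q1, push ε → (q1, ε, Y#)
All input consumed in state q1 with stack Y#.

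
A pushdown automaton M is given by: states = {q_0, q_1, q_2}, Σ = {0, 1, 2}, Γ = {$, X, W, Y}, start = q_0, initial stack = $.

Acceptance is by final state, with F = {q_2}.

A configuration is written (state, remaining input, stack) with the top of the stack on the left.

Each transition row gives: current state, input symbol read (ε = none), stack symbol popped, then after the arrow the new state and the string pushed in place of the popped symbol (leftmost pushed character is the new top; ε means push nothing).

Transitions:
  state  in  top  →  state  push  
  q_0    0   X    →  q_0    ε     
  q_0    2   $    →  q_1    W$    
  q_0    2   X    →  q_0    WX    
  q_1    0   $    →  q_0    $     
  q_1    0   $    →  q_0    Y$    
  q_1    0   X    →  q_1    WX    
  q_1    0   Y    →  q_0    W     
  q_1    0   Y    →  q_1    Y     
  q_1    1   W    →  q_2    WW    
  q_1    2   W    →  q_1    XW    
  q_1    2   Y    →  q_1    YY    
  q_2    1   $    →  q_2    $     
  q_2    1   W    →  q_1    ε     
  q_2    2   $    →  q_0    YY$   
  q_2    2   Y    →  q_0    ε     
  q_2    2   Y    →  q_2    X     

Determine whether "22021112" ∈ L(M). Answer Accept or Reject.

No computation consumes all input and reaches a final state.

Reject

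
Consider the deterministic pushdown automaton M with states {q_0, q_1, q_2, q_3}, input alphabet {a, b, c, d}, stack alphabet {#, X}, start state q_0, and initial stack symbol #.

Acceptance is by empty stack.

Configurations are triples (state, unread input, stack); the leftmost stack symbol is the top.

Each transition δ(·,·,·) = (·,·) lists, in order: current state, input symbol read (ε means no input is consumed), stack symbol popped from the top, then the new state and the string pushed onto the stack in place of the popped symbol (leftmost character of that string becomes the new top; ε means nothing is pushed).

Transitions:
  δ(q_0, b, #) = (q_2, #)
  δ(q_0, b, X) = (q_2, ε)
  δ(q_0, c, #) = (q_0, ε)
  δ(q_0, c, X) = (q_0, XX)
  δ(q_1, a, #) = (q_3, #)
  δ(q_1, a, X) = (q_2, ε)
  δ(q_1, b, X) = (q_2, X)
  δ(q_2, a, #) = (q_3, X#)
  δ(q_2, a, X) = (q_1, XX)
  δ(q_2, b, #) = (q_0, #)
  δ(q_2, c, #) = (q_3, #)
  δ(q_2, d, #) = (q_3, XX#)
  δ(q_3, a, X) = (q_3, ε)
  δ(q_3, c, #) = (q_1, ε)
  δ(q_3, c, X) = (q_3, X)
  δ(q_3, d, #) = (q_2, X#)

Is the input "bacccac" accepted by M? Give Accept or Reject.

Accept

(q_0, bacccac, #) ⊢ (q_2, acccac, #) ⊢ (q_3, cccac, X#) ⊢ (q_3, ccac, X#) ⊢ (q_3, cac, X#) ⊢ (q_3, ac, X#) ⊢ (q_3, c, #) ⊢ (q_1, ε, ε)
All input consumed and the stack is empty.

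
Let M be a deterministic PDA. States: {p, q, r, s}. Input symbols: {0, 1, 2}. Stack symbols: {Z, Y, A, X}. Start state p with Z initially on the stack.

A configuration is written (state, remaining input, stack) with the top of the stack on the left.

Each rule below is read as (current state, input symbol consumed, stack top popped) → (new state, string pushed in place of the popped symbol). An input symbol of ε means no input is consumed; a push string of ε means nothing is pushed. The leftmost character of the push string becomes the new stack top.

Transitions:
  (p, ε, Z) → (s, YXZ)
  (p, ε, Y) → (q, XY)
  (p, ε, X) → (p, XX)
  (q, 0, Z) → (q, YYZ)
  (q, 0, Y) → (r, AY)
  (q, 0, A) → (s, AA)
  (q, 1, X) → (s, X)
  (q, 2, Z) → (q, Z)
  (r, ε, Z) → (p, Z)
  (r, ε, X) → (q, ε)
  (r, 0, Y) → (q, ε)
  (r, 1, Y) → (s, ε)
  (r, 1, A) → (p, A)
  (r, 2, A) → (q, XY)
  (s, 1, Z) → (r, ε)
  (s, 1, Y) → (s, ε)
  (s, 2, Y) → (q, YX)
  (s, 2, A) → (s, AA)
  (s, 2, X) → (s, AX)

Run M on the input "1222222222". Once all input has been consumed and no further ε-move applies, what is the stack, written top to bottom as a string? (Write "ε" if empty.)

AAAAAAAAAXZ

(p, 1222222222, Z)
  ε-move, top Z: go to s, push YXZ → (s, 1222222222, YXZ)
  read 1, top Y: go to s, push ε → (s, 222222222, XZ)
  read 2, top X: go to s, push AX → (s, 22222222, AXZ)
  read 2, top A: go to s, push AA → (s, 2222222, AAXZ)
  read 2, top A: go to s, push AA → (s, 222222, AAAXZ)
  read 2, top A: go to s, push AA → (s, 22222, AAAAXZ)
  read 2, top A: go to s, push AA → (s, 2222, AAAAAXZ)
  read 2, top A: go to s, push AA → (s, 222, AAAAAAXZ)
  read 2, top A: go to s, push AA → (s, 22, AAAAAAAXZ)
  read 2, top A: go to s, push AA → (s, 2, AAAAAAAAXZ)
  read 2, top A: go to s, push AA → (s, ε, AAAAAAAAAXZ)
All input consumed in state s with stack AAAAAAAAAXZ.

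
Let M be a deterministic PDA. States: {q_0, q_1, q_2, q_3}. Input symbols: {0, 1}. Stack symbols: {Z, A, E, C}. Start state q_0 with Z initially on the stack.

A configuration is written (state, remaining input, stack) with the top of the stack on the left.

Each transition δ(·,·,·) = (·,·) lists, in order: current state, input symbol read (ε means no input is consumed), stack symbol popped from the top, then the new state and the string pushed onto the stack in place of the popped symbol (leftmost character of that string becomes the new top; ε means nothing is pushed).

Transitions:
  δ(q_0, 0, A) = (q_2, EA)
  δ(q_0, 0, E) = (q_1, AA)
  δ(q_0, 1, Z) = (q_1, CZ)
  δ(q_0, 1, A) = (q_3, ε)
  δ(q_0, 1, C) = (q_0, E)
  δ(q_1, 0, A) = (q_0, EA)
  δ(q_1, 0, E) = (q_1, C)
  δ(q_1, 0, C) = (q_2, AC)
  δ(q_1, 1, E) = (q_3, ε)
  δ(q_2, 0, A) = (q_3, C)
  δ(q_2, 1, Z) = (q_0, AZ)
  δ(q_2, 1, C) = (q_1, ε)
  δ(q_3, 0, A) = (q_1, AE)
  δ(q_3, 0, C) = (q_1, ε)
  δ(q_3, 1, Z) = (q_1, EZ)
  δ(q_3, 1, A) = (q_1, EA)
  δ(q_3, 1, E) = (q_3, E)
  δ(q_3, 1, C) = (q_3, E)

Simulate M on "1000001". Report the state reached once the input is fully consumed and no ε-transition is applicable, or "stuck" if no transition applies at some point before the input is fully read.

(q_0, 1000001, Z) ⊢ (q_1, 000001, CZ) ⊢ (q_2, 00001, ACZ) ⊢ (q_3, 0001, CCZ) ⊢ (q_1, 001, CZ) ⊢ (q_2, 01, ACZ) ⊢ (q_3, 1, CCZ) ⊢ (q_3, ε, ECZ)
All input consumed; M is in state q_3.

q_3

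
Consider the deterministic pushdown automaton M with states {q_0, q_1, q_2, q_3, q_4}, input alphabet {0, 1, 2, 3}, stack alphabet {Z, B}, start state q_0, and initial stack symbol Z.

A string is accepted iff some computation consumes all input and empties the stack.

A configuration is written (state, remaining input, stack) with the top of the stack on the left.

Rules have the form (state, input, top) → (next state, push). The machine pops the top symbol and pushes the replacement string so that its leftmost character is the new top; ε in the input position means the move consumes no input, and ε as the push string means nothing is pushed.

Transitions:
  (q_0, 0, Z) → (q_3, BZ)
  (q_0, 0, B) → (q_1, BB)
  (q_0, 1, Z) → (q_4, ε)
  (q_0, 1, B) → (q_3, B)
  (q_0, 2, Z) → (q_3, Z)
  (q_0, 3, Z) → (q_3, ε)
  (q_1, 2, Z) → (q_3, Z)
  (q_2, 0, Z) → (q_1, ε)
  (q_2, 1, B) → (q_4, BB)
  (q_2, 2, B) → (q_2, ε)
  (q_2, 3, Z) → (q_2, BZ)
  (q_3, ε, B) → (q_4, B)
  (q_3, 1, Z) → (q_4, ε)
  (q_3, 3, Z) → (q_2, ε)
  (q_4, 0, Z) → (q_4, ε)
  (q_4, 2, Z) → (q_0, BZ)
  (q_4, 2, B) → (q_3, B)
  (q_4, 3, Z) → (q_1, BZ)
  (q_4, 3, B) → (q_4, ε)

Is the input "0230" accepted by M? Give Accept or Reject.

(q_0, 0230, Z)
  read 0, top Z: go to q_3, push BZ → (q_3, 230, BZ)
  ε-move, top B: go to q_4, push B → (q_4, 230, BZ)
  read 2, top B: go to q_3, push B → (q_3, 30, BZ)
  ε-move, top B: go to q_4, push B → (q_4, 30, BZ)
  read 3, top B: go to q_4, push ε → (q_4, 0, Z)
  read 0, top Z: go to q_4, push ε → (q_4, ε, ε)
All input consumed and the stack is empty.

Accept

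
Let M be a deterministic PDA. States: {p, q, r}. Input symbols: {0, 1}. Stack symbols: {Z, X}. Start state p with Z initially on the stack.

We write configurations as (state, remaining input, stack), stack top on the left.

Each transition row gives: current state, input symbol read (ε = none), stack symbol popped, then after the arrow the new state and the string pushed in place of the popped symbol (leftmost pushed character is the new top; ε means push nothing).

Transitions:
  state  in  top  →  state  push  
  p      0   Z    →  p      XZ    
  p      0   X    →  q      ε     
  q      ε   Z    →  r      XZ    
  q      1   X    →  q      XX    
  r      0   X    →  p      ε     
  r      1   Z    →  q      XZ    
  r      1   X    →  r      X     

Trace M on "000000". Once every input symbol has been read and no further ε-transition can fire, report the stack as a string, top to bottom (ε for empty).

Z

(p, 000000, Z)
  read 0, top Z: go to p, push XZ → (p, 00000, XZ)
  read 0, top X: go to q, push ε → (q, 0000, Z)
  ε-move, top Z: go to r, push XZ → (r, 0000, XZ)
  read 0, top X: go to p, push ε → (p, 000, Z)
  read 0, top Z: go to p, push XZ → (p, 00, XZ)
  read 0, top X: go to q, push ε → (q, 0, Z)
  ε-move, top Z: go to r, push XZ → (r, 0, XZ)
  read 0, top X: go to p, push ε → (p, ε, Z)
All input consumed in state p with stack Z.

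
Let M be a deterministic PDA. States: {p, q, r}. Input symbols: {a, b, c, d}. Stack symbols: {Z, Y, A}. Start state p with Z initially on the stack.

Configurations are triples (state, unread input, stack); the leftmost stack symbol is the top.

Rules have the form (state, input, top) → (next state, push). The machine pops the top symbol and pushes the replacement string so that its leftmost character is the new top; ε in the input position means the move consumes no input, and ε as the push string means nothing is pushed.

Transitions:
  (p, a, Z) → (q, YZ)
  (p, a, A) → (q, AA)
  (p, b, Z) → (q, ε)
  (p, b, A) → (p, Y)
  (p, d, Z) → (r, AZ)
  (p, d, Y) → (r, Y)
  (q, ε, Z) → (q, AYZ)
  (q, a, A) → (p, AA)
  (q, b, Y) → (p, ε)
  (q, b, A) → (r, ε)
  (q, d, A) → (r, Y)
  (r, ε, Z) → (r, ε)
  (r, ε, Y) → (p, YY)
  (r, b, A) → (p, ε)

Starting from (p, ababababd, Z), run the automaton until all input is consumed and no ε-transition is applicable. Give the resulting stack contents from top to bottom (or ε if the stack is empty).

AZ

(p, ababababd, Z) ⊢ (q, babababd, YZ) ⊢ (p, abababd, Z) ⊢ (q, bababd, YZ) ⊢ (p, ababd, Z) ⊢ (q, babd, YZ) ⊢ (p, abd, Z) ⊢ (q, bd, YZ) ⊢ (p, d, Z) ⊢ (r, ε, AZ)
All input consumed in state r with stack AZ.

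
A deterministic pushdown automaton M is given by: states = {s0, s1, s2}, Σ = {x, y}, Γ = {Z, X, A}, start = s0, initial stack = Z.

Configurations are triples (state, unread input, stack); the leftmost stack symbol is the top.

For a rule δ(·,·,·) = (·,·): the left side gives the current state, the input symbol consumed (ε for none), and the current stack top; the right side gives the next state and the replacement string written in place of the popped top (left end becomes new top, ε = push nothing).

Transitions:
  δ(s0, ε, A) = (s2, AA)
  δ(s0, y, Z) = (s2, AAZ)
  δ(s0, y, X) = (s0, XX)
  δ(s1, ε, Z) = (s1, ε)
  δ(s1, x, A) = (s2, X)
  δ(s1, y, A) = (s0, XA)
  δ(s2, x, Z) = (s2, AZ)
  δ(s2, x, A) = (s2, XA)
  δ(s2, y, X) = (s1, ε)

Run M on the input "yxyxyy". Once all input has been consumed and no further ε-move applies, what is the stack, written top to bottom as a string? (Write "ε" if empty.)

(s0, yxyxyy, Z) ⊢ (s2, xyxyy, AAZ) ⊢ (s2, yxyy, XAAZ) ⊢ (s1, xyy, AAZ) ⊢ (s2, yy, XAZ) ⊢ (s1, y, AZ) ⊢ (s0, ε, XAZ)
All input consumed in state s0 with stack XAZ.

XAZ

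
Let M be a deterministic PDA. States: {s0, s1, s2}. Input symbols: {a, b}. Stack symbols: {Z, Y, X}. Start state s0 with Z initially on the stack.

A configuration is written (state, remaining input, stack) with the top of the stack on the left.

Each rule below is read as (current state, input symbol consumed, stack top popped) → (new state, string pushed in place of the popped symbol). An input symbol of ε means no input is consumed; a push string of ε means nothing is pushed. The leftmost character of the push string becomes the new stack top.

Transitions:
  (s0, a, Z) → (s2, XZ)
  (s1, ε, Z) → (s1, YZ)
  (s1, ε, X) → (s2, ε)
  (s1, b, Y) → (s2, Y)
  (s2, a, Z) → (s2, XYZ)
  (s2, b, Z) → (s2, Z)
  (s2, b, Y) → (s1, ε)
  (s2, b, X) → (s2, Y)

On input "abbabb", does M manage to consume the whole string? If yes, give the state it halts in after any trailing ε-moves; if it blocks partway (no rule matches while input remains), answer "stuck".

(s0, abbabb, Z) ⊢ (s2, bbabb, XZ) ⊢ (s2, babb, YZ) ⊢ (s1, abb, Z) ⊢ (s1, abb, YZ)
No transition for (s1, a, top Y); M blocks with input abb remaining.

stuck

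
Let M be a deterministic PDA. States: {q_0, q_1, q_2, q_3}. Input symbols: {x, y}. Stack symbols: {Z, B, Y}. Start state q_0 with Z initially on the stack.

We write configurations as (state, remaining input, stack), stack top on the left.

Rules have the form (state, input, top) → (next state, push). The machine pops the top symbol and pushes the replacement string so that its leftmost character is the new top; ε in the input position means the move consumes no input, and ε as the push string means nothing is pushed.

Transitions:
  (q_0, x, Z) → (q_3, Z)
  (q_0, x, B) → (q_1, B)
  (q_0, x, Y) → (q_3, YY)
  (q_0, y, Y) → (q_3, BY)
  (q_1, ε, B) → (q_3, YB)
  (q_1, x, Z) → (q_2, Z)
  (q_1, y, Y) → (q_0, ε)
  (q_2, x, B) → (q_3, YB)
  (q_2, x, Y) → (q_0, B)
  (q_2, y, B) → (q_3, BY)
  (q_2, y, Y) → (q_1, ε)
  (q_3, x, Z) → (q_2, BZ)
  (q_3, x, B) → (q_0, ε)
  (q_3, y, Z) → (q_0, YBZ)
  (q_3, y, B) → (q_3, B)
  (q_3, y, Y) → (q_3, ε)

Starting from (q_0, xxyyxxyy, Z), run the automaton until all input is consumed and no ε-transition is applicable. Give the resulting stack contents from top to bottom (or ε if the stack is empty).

(q_0, xxyyxxyy, Z)
  read x, top Z: go to q_3, push Z → (q_3, xyyxxyy, Z)
  read x, top Z: go to q_2, push BZ → (q_2, yyxxyy, BZ)
  read y, top B: go to q_3, push BY → (q_3, yxxyy, BYZ)
  read y, top B: go to q_3, push B → (q_3, xxyy, BYZ)
  read x, top B: go to q_0, push ε → (q_0, xyy, YZ)
  read x, top Y: go to q_3, push YY → (q_3, yy, YYZ)
  read y, top Y: go to q_3, push ε → (q_3, y, YZ)
  read y, top Y: go to q_3, push ε → (q_3, ε, Z)
All input consumed in state q_3 with stack Z.

Z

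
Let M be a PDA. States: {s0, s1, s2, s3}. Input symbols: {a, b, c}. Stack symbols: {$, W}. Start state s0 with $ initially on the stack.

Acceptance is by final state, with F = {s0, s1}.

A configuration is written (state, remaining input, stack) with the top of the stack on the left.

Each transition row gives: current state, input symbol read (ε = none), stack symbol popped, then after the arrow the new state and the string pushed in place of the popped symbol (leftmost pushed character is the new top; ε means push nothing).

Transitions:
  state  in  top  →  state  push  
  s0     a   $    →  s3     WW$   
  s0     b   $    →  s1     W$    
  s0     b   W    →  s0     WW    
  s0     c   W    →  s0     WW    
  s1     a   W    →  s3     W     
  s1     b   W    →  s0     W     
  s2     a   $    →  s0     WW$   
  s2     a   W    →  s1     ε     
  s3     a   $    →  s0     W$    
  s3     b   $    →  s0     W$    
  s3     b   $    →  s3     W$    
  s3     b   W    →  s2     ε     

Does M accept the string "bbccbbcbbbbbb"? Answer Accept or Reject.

Accept

One accepting computation: (s0, bbccbbcbbbbbb, $) ⊢ (s1, bccbbcbbbbbb, W$) ⊢ (s0, ccbbcbbbbbb, W$) ⊢ (s0, cbbcbbbbbb, WW$) ⊢ (s0, bbcbbbbbb, WWW$) ⊢ (s0, bcbbbbbb, WWWW$) ⊢ (s0, cbbbbbb, WWWWW$) ⊢ (s0, bbbbbb, WWWWWW$) ⊢ (s0, bbbbb, WWWWWWW$) ⊢ (s0, bbbb, WWWWWWWW$) ⊢ (s0, bbb, WWWWWWWWW$) ⊢ (s0, bb, WWWWWWWWWW$) ⊢ (s0, b, WWWWWWWWWWW$) ⊢ (s0, ε, WWWWWWWWWWWW$)
All input consumed and state s0 ∈ F.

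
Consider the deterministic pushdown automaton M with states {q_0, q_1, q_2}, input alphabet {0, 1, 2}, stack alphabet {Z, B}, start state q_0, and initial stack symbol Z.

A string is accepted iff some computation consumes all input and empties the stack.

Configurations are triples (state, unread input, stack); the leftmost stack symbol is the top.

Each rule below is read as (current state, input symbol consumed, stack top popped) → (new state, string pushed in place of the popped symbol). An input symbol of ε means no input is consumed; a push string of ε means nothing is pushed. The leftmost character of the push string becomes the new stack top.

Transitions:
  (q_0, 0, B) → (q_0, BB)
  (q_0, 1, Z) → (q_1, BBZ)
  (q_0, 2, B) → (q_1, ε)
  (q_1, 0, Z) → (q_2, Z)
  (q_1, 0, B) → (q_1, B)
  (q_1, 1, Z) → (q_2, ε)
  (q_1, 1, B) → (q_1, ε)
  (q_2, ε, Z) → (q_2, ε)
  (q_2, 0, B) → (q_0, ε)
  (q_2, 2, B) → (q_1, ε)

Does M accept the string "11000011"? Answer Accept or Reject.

(q_0, 11000011, Z)
  read 1, top Z: go to q_1, push BBZ → (q_1, 1000011, BBZ)
  read 1, top B: go to q_1, push ε → (q_1, 000011, BZ)
  read 0, top B: go to q_1, push B → (q_1, 00011, BZ)
  read 0, top B: go to q_1, push B → (q_1, 0011, BZ)
  read 0, top B: go to q_1, push B → (q_1, 011, BZ)
  read 0, top B: go to q_1, push B → (q_1, 11, BZ)
  read 1, top B: go to q_1, push ε → (q_1, 1, Z)
  read 1, top Z: go to q_2, push ε → (q_2, ε, ε)
All input consumed and the stack is empty.

Accept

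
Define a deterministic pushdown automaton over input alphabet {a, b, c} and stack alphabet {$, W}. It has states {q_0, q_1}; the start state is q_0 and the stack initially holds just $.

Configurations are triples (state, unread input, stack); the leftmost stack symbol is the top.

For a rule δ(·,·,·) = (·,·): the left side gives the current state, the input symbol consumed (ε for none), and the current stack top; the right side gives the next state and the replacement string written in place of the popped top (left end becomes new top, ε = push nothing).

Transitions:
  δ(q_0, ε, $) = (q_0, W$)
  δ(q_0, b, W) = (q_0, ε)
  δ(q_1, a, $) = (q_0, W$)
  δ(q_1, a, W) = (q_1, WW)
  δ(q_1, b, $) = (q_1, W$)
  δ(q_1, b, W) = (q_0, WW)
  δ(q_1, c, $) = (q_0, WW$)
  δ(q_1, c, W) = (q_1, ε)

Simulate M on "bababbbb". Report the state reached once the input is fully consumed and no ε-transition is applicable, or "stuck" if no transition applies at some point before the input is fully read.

(q_0, bababbbb, $)
  ε-move, top $: go to q_0, push W$ → (q_0, bababbbb, W$)
  read b, top W: go to q_0, push ε → (q_0, ababbbb, $)
  ε-move, top $: go to q_0, push W$ → (q_0, ababbbb, W$)
No transition for (q_0, a, top W); M blocks with input ababbbb remaining.

stuck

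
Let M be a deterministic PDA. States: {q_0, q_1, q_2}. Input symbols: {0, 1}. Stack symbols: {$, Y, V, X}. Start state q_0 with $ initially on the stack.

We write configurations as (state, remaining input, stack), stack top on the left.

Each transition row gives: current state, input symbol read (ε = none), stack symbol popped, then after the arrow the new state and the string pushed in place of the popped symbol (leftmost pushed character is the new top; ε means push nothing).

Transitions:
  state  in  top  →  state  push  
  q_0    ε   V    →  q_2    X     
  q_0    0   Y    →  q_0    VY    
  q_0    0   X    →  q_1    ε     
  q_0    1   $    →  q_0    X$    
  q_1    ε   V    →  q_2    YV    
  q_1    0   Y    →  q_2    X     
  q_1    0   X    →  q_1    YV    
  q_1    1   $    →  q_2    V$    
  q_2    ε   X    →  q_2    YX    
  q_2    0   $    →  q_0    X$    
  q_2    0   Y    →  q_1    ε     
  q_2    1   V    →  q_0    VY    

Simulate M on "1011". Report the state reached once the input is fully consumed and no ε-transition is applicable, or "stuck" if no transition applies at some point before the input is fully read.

q_2

(q_0, 1011, $)
  read 1, top $: go to q_0, push X$ → (q_0, 011, X$)
  read 0, top X: go to q_1, push ε → (q_1, 11, $)
  read 1, top $: go to q_2, push V$ → (q_2, 1, V$)
  read 1, top V: go to q_0, push VY → (q_0, ε, VY$)
  ε-move, top V: go to q_2, push X → (q_2, ε, XY$)
  ε-move, top X: go to q_2, push YX → (q_2, ε, YXY$)
All input consumed; M is in state q_2.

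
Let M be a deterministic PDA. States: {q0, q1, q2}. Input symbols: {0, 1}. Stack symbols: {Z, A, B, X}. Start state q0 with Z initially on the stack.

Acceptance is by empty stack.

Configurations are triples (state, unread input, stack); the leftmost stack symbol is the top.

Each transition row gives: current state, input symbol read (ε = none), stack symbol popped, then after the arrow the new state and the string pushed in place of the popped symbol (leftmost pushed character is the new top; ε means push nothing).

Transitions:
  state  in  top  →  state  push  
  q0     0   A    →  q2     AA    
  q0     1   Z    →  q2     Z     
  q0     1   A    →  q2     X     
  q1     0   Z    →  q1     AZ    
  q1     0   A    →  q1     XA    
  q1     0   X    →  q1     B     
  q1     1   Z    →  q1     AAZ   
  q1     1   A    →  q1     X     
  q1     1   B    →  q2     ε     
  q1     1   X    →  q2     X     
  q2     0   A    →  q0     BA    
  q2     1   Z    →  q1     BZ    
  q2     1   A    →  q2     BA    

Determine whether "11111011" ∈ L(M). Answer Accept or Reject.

Reject

(q0, 11111011, Z)
  read 1, top Z: go to q2, push Z → (q2, 1111011, Z)
  read 1, top Z: go to q1, push BZ → (q1, 111011, BZ)
  read 1, top B: go to q2, push ε → (q2, 11011, Z)
  read 1, top Z: go to q1, push BZ → (q1, 1011, BZ)
  read 1, top B: go to q2, push ε → (q2, 011, Z)
No transition applies at (q2, 011, Z); input not fully consumed.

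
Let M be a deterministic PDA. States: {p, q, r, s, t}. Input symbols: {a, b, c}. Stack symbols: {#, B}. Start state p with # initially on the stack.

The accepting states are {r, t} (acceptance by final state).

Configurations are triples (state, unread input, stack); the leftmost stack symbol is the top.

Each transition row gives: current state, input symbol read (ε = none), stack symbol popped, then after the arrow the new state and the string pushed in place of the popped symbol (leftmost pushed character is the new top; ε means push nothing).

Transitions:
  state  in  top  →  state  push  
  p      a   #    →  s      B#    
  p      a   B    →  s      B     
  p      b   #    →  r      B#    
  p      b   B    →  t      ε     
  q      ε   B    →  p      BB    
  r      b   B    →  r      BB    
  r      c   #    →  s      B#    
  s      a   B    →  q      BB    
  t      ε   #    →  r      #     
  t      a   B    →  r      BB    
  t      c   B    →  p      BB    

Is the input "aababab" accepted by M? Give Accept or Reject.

Reject

(p, aababab, #) ⊢ (s, ababab, B#) ⊢ (q, babab, BB#) ⊢ (p, babab, BBB#) ⊢ (t, abab, BB#) ⊢ (r, bab, BBB#) ⊢ (r, ab, BBBB#)
No transition applies at (r, ab, BBBB#); input not fully consumed.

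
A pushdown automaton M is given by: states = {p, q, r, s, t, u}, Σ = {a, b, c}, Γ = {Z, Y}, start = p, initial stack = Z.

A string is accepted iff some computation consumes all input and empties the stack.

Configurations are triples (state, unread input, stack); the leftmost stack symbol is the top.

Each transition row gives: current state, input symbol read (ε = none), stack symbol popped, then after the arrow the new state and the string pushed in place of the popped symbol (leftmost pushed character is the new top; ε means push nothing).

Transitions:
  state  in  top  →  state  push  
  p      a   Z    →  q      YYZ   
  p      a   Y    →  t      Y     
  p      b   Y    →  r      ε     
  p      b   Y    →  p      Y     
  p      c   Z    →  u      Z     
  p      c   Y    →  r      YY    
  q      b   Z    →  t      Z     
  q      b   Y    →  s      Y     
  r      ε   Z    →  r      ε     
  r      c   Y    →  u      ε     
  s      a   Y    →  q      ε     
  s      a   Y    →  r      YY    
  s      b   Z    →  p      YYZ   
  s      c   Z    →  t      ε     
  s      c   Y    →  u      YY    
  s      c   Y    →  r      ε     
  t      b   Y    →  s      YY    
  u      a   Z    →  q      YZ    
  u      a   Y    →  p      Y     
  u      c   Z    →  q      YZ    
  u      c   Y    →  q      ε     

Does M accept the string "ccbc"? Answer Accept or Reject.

Accept

One accepting computation: (p, ccbc, Z) ⊢ (u, cbc, Z) ⊢ (q, bc, YZ) ⊢ (s, c, YZ) ⊢ (r, ε, Z) ⊢ (r, ε, ε)
All input consumed and the stack is empty.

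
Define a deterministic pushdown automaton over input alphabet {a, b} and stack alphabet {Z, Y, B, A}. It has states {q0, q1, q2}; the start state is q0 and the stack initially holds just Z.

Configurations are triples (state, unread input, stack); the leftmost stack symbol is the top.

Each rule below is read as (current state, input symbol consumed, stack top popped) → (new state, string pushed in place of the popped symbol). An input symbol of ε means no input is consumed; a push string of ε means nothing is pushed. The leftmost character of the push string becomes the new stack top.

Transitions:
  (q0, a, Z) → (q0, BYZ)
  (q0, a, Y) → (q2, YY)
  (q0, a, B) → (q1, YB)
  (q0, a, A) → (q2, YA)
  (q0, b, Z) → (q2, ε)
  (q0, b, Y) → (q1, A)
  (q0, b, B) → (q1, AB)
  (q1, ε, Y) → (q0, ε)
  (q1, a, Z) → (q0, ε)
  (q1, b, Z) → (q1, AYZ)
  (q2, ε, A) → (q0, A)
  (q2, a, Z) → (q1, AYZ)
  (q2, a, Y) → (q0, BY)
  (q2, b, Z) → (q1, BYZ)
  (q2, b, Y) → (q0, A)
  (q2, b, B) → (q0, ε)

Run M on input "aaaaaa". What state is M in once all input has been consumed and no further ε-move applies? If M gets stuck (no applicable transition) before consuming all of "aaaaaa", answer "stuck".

q0

(q0, aaaaaa, Z)
  read a, top Z: go to q0, push BYZ → (q0, aaaaa, BYZ)
  read a, top B: go to q1, push YB → (q1, aaaa, YBYZ)
  ε-move, top Y: go to q0, push ε → (q0, aaaa, BYZ)
  read a, top B: go to q1, push YB → (q1, aaa, YBYZ)
  ε-move, top Y: go to q0, push ε → (q0, aaa, BYZ)
  read a, top B: go to q1, push YB → (q1, aa, YBYZ)
  ε-move, top Y: go to q0, push ε → (q0, aa, BYZ)
  read a, top B: go to q1, push YB → (q1, a, YBYZ)
  ε-move, top Y: go to q0, push ε → (q0, a, BYZ)
  read a, top B: go to q1, push YB → (q1, ε, YBYZ)
  ε-move, top Y: go to q0, push ε → (q0, ε, BYZ)
All input consumed; M is in state q0.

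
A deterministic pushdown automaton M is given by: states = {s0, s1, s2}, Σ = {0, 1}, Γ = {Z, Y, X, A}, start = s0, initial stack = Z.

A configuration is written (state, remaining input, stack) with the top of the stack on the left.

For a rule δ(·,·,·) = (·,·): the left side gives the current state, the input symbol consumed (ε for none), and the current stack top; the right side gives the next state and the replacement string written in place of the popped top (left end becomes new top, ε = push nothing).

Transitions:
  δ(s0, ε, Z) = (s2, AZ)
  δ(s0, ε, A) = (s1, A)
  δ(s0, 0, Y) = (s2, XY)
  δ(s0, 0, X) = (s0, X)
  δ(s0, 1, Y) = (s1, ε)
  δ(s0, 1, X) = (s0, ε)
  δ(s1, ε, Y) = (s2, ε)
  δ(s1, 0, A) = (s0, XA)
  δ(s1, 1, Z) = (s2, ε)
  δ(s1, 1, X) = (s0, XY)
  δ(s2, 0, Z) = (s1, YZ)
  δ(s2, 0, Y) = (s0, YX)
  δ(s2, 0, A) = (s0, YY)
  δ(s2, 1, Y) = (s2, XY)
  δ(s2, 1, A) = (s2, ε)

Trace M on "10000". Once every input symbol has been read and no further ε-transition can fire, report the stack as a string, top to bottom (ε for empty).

Z

(s0, 10000, Z)
  ε-move, top Z: go to s2, push AZ → (s2, 10000, AZ)
  read 1, top A: go to s2, push ε → (s2, 0000, Z)
  read 0, top Z: go to s1, push YZ → (s1, 000, YZ)
  ε-move, top Y: go to s2, push ε → (s2, 000, Z)
  read 0, top Z: go to s1, push YZ → (s1, 00, YZ)
  ε-move, top Y: go to s2, push ε → (s2, 00, Z)
  read 0, top Z: go to s1, push YZ → (s1, 0, YZ)
  ε-move, top Y: go to s2, push ε → (s2, 0, Z)
  read 0, top Z: go to s1, push YZ → (s1, ε, YZ)
  ε-move, top Y: go to s2, push ε → (s2, ε, Z)
All input consumed in state s2 with stack Z.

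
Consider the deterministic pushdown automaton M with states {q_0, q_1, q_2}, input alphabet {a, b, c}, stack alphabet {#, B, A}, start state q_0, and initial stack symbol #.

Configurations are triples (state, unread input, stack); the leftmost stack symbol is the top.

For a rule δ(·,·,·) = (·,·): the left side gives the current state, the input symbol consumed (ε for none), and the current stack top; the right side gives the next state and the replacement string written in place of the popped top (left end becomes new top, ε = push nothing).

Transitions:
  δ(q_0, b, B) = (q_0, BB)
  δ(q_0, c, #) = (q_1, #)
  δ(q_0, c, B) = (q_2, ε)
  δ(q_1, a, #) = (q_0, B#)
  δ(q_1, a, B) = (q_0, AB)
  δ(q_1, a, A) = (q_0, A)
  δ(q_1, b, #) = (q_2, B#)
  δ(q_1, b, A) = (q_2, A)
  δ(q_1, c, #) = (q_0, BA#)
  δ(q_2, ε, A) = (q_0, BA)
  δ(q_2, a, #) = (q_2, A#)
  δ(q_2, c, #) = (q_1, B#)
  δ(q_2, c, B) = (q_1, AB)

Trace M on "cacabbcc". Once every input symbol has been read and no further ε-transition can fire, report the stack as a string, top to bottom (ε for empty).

ABBA#

(q_0, cacabbcc, #)
  read c, top #: go to q_1, push # → (q_1, acabbcc, #)
  read a, top #: go to q_0, push B# → (q_0, cabbcc, B#)
  read c, top B: go to q_2, push ε → (q_2, abbcc, #)
  read a, top #: go to q_2, push A# → (q_2, bbcc, A#)
  ε-move, top A: go to q_0, push BA → (q_0, bbcc, BA#)
  read b, top B: go to q_0, push BB → (q_0, bcc, BBA#)
  read b, top B: go to q_0, push BB → (q_0, cc, BBBA#)
  read c, top B: go to q_2, push ε → (q_2, c, BBA#)
  read c, top B: go to q_1, push AB → (q_1, ε, ABBA#)
All input consumed in state q_1 with stack ABBA#.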